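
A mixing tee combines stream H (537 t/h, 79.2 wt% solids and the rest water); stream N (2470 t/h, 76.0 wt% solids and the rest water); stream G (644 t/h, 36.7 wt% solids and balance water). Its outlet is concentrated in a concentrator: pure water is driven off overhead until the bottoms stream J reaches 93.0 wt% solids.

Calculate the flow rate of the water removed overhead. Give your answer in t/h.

solids entering = 537×0.792 + 2470×0.760 + 644×0.367 = 2538.9 t/h.
All solids reports to J, so J = 2538.9/0.930 = 2729.9 t/h.
Total feed = 3651 t/h; overhead = 3651 − 2729.9 = 921.05 t/h.

921.1 t/h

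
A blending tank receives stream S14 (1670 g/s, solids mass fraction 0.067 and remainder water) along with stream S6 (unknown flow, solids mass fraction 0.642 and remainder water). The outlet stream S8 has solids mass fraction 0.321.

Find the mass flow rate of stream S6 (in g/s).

Let S6 be the unknown flow. Total out = 1670 + S6.
solids balance: 111.89 + 0.642·S6 = 0.321·(1670 + S6)
(0.642 − 0.321)·S6 = 0.321×1670 − 111.89 = 424.18
S6 = 424.18 / 0.321 = 1321.4 g/s

1321 g/s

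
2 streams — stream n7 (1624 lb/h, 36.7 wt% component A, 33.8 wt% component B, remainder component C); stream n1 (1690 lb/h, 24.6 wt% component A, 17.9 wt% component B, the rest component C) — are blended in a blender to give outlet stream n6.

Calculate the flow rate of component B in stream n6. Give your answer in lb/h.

851.4 lb/h

component B out = component B in = 1624×0.338 + 1690×0.179 = 851.42 lb/h.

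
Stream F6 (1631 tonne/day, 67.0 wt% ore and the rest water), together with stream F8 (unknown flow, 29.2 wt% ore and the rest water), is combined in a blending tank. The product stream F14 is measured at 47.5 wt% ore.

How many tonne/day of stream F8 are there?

1738 tonne/day

Let F8 be the unknown flow. Total out = 1631 + F8.
ore balance: 1092.8 + 0.292·F8 = 0.475·(1631 + F8)
(0.292 − 0.475)·F8 = 0.475×1631 − 1092.8 = -318.05
F8 = -318.05 / -0.183 = 1738 tonne/day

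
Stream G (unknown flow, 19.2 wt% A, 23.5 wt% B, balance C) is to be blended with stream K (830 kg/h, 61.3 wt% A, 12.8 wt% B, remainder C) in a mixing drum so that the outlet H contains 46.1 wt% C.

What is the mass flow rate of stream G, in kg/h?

1497 kg/h

Let G be the unknown flow. Total out = 830 + G.
C balance: 214.97 + 0.573·G = 0.461·(830 + G)
(0.573 − 0.461)·G = 0.461×830 − 214.97 = 167.66
G = 167.66 / 0.112 = 1497 kg/h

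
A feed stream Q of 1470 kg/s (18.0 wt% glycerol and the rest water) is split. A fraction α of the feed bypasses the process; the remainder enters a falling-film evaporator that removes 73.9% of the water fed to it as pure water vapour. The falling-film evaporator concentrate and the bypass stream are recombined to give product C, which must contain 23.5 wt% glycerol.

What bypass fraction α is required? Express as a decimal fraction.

0.614

All 1470×0.180 = 264.6 kg/s of glycerol reaches C, so C = 264.6/0.235 = 1126 kg/s and vapour = 344.04 kg/s.
The evaporator receives (1−α)·1470 of feed at 0.820 water and removes 0.739 of that water:
0.739×0.820×(1−α)×1470 = 344.04
(1−α) = 344.04/890.79 = 0.3862;  α = 0.6138.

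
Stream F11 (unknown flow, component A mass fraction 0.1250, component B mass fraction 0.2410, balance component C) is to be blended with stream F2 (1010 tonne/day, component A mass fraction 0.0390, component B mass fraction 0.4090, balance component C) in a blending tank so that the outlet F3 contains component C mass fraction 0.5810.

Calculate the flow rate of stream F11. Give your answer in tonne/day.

552.6 tonne/day

Let F11 be the unknown flow. Total out = 1010 + F11.
component C balance: 557.52 + 0.634·F11 = 0.581·(1010 + F11)
(0.634 − 0.581)·F11 = 0.581×1010 − 557.52 = 29.29
F11 = 29.29 / 0.053 = 552.64 tonne/day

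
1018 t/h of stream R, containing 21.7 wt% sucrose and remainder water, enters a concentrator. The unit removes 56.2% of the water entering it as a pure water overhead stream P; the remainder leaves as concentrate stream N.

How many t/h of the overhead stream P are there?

448 t/h

water entering = 1018×0.783 = 797.09 t/h; overhead removed = 0.562×797.09 = 447.97 t/h.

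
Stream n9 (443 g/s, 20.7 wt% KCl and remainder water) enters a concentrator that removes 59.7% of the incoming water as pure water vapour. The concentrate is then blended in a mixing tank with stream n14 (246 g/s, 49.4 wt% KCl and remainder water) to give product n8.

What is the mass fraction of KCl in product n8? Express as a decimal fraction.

Vapour removed = 0.597×0.793×443 = 209.73 g/s; concentrate = 233.27 g/s.
KCl reaching the mixer = 91.701 (from concentrate) + 246×0.494 = 213.22 g/s.
Product flow = 233.27 + 246 = 479.27 g/s; KCl fraction = 0.4449.

0.4449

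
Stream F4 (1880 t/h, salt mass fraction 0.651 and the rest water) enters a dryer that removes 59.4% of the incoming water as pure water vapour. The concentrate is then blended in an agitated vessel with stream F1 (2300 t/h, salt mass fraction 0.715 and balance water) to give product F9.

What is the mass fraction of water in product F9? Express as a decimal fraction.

Vapour removed = 0.594×0.349×1880 = 389.74 t/h; concentrate = 1490.3 t/h.
water reaching the mixer = 266.38 (from concentrate) + 2300×0.285 = 921.88 t/h.
Product flow = 1490.3 + 2300 = 3790.3 t/h; water fraction = 0.243.

0.243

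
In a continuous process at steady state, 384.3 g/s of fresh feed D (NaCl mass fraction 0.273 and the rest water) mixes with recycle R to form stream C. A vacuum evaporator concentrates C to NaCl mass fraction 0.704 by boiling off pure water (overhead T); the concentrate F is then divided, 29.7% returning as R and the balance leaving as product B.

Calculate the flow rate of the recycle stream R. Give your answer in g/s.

Overall NaCl balance (none leaves overhead): NaCl in fresh feed = NaCl in product, i.e. 384.3×0.273 = (1−0.297)·F·0.704.
F = 104.91/(0.704×0.703) = 211.98 g/s.
Recycle R = 0.297×211.98 = 62.96 g/s.

62.96 g/s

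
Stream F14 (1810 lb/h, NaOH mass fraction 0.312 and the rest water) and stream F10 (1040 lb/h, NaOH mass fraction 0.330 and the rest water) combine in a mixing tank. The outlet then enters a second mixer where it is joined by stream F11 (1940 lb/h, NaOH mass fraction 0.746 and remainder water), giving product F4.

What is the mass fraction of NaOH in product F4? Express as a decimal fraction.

0.492

Overall, product flow = 4790 lb/h.
NaOH in = 1810×0.312 + 1040×0.330 + 1940×0.746 = 2355.2 lb/h.
NaOH fraction in F4 = 0.492.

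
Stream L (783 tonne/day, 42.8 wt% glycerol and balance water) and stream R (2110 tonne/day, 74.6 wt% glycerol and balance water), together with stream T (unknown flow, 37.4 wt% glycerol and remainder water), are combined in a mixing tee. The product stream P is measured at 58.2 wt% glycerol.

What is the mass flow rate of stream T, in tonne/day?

1084 tonne/day

Let T be the unknown flow. Total out = 2893 + T.
glycerol balance: 1909.2 + 0.374·T = 0.582·(2893 + T)
(0.374 − 0.582)·T = 0.582×2893 − 1909.2 = -225.46
T = -225.46 / -0.208 = 1083.9 tonne/day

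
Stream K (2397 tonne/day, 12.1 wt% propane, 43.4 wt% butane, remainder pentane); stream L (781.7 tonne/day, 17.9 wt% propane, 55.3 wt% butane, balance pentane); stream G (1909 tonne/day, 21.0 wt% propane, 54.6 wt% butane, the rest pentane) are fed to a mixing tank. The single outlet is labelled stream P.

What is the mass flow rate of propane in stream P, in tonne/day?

830.9 tonne/day

propane out = propane in = 2397×0.121 + 781.7×0.179 + 1909×0.210 = 830.85 tonne/day.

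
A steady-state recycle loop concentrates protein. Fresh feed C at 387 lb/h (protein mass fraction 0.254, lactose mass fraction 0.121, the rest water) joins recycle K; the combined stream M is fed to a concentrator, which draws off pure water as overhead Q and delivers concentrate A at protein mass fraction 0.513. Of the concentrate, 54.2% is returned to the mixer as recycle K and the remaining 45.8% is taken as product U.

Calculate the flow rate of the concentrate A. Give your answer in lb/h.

418.4 lb/h

Overall protein balance (none leaves overhead): protein in fresh feed = protein in product, i.e. 387×0.254 = (1−0.542)·A·0.513.
A = 98.298/(0.513×0.458) = 418.37 lb/h.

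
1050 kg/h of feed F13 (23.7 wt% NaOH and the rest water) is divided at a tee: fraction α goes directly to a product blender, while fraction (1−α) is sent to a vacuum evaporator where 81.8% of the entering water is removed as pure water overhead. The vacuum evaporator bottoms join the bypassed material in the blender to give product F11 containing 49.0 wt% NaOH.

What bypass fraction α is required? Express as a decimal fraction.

0.173

All 1050×0.237 = 248.85 kg/h of NaOH reaches F11, so F11 = 248.85/0.490 = 507.86 kg/h and vapour = 542.14 kg/h.
The evaporator receives (1−α)·1050 of feed at 0.763 water and removes 0.818 of that water:
0.818×0.763×(1−α)×1050 = 542.14
(1−α) = 542.14/655.34 = 0.8273;  α = 0.1727.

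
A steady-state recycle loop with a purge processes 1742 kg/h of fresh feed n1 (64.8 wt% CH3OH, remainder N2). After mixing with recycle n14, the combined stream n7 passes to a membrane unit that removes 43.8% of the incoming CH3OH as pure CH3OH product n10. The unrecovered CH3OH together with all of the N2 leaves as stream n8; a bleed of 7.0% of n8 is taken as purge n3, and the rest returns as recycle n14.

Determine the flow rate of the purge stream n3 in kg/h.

N2 enters only via n1 and leaves only via the purge: 1742×0.352 = 0.070×(N2 in n8), and the membrane unit passes all N2, so N2 in n7 = N2 in n8 = 8759.8 kg/h.
CH3OH in n7: m_A = 1742×0.648 + (1−0.070)·(1−0.438)·m_A, so m_A = 1128.8/0.4773 = 2364.8 kg/h.
n8 = (1−0.438)×2364.8 + 8759.8 = 10089 kg/h.
Purge n3 = 0.070×10089 = 706.22 kg/h.

706.2 kg/h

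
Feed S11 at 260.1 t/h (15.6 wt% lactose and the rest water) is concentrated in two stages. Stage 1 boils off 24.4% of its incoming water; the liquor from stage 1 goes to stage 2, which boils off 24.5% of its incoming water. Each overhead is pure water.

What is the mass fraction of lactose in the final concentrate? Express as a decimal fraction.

0.2446

water in feed = 260.1×0.844 = 219.52 t/h.
After stage 1: water left = (1−0.244)×219.52 = 165.96; stream total = 206.54 t/h.
After stage 2: water left = (1−0.245)×165.96 = 125.3; final concentrate = 165.88 t/h.
lactose fraction = 40.576/165.88 = 0.2446.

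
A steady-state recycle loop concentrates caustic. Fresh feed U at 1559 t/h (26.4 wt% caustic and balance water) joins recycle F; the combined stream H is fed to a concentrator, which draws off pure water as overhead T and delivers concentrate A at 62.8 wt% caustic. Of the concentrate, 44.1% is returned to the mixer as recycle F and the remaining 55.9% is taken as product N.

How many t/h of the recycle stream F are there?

Overall caustic balance (none leaves overhead): caustic in fresh feed = caustic in product, i.e. 1559×0.264 = (1−0.441)·A·0.628.
A = 411.58/(0.628×0.559) = 1172.4 t/h.
Recycle F = 0.441×1172.4 = 517.03 t/h.

517 t/h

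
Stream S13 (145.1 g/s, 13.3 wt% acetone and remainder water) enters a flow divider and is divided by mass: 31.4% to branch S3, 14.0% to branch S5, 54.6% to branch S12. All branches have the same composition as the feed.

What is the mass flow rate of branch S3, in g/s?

Branch S3 flow = 0.314×145.1 = 45.561 g/s.

45.56 g/s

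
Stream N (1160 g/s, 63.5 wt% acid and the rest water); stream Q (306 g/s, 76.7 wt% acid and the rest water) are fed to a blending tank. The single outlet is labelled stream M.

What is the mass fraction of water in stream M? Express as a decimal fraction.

Total flow out = 1160 + 306 = 1466 g/s.
water in = 1160×0.365 + 306×0.233 = 494.7 g/s.
water mass fraction in M = 494.7/1466 = 0.337.

0.337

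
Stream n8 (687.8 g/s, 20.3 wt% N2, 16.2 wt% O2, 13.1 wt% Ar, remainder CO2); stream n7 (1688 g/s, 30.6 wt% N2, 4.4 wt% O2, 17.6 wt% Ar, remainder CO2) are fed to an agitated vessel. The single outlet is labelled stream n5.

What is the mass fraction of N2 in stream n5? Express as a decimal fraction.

Total flow out = 687.8 + 1688 = 2375.8 g/s.
N2 in = 687.8×0.203 + 1688×0.306 = 656.15 g/s.
N2 mass fraction in n5 = 656.15/2375.8 = 0.276.

0.276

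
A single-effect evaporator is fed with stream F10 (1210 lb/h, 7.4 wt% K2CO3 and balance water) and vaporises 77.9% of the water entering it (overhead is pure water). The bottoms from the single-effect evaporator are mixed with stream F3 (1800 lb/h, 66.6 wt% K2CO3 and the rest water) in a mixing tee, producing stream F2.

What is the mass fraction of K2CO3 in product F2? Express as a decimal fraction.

Vapour removed = 0.779×0.926×1210 = 872.84 lb/h; concentrate = 337.16 lb/h.
K2CO3 reaching the mixer = 89.54 (from concentrate) + 1800×0.666 = 1288.3 lb/h.
Product flow = 337.16 + 1800 = 2137.2 lb/h; K2CO3 fraction = 0.6028.

0.6028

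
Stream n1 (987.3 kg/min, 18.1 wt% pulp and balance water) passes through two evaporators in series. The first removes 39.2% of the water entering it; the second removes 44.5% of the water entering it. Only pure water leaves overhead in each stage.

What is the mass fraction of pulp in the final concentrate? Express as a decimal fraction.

water in feed = 987.3×0.819 = 808.6 kg/min.
After stage 1: water left = (1−0.392)×808.6 = 491.63; stream total = 670.33 kg/min.
After stage 2: water left = (1−0.445)×491.63 = 272.85; final concentrate = 451.55 kg/min.
pulp fraction = 178.7/451.55 = 0.396.

0.396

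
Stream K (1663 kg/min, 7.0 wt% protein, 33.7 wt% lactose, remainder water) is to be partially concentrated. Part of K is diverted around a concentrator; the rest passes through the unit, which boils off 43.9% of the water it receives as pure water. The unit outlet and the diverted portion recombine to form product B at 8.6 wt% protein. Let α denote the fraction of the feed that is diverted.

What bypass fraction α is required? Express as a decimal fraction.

All 1663×0.070 = 116.41 kg/min of protein reaches B, so B = 116.41/0.086 = 1353.6 kg/min and vapour = 309.4 kg/min.
The evaporator receives (1−α)·1663 of feed at 0.593 water and removes 0.439 of that water:
0.439×0.593×(1−α)×1663 = 309.4
(1−α) = 309.4/432.92 = 0.7147;  α = 0.2853.

0.285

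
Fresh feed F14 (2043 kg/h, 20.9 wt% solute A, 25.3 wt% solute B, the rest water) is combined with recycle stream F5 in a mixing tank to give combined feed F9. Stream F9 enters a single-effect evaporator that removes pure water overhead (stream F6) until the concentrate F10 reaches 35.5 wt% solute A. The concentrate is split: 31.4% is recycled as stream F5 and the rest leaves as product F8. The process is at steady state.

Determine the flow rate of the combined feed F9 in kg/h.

2594 kg/h

Overall solute A balance (none leaves overhead): solute A in fresh feed = solute A in product, i.e. 2043×0.209 = (1−0.314)·F10·0.355.
F10 = 426.99/(0.355×0.686) = 1753.3 kg/h.
Recycle F5 = 0.314×1753.3 = 550.54 kg/h.
Combined feed F9 = 2043 + 550.54 = 2593.5 kg/h.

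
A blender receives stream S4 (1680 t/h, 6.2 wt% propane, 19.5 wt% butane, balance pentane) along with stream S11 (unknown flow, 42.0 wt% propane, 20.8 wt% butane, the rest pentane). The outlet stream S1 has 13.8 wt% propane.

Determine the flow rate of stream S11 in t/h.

452.8 t/h

Let S11 be the unknown flow. Total out = 1680 + S11.
propane balance: 104.16 + 0.420·S11 = 0.138·(1680 + S11)
(0.420 − 0.138)·S11 = 0.138×1680 − 104.16 = 127.68
S11 = 127.68 / 0.282 = 452.77 t/h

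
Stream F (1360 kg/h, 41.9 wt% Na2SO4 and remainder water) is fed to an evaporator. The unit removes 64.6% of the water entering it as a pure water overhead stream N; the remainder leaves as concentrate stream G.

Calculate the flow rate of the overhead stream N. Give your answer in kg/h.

510.4 kg/h

water entering = 1360×0.581 = 790.16 kg/h; overhead removed = 0.646×790.16 = 510.44 kg/h.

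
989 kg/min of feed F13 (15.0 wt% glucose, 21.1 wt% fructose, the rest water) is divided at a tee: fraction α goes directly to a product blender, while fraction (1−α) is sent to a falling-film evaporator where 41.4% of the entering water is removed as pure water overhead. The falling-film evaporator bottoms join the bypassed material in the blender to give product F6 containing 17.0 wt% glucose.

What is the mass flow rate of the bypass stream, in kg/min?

All 989×0.150 = 148.35 kg/min of glucose reaches F6, so F6 = 148.35/0.170 = 872.65 kg/min and vapour = 116.35 kg/min.
The evaporator receives (1−α)·989 of feed at 0.639 water and removes 0.414 of that water:
0.414×0.639×(1−α)×989 = 116.35
(1−α) = 116.35/261.64 = 0.4447;  α = 0.5553.
Bypass flow = 0.5553×989 = 549.18 kg/min.

549.2 kg/min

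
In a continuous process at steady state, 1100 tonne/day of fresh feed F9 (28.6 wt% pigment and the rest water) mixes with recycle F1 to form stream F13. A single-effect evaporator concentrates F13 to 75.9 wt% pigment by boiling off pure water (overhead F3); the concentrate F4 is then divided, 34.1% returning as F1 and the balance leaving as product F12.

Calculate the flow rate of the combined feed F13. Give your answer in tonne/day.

1314 tonne/day

Overall pigment balance (none leaves overhead): pigment in fresh feed = pigment in product, i.e. 1100×0.286 = (1−0.341)·F4·0.759.
F4 = 314.6/(0.759×0.659) = 628.97 tonne/day.
Recycle F1 = 0.341×628.97 = 214.48 tonne/day.
Combined feed F13 = 1100 + 214.48 = 1314.5 tonne/day.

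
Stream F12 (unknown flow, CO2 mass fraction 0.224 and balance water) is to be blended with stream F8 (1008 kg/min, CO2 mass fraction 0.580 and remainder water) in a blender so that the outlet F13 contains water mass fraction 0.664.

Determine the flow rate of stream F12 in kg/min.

Let F12 be the unknown flow. Total out = 1008 + F12.
water balance: 423.36 + 0.776·F12 = 0.664·(1008 + F12)
(0.776 − 0.664)·F12 = 0.664×1008 − 423.36 = 245.95
F12 = 245.95 / 0.112 = 2196 kg/min

2196 kg/min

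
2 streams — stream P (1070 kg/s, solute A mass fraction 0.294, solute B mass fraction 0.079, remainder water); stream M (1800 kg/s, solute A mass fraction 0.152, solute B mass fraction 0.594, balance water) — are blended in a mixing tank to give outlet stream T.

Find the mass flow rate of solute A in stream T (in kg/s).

solute A out = solute A in = 1070×0.294 + 1800×0.152 = 588.18 kg/s.

588.2 kg/s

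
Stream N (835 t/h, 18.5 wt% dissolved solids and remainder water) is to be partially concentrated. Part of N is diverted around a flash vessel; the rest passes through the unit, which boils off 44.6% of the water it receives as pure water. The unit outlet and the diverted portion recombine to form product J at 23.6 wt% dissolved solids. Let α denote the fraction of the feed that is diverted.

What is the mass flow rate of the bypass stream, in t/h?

338.6 t/h

All 835×0.185 = 154.47 t/h of dissolved solids reaches J, so J = 154.47/0.236 = 654.56 t/h and vapour = 180.44 t/h.
The evaporator receives (1−α)·835 of feed at 0.815 water and removes 0.446 of that water:
0.446×0.815×(1−α)×835 = 180.44
(1−α) = 180.44/303.51 = 0.5945;  α = 0.4055.
Bypass flow = 0.4055×835 = 338.58 t/h.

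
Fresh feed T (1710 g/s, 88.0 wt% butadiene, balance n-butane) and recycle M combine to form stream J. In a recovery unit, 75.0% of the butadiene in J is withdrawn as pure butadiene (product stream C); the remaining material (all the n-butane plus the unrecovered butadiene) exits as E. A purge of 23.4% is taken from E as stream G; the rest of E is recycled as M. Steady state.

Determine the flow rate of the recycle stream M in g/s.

1028 g/s

n-butane enters only via T and leaves only via the purge: 1710×0.120 = 0.234×(n-butane in E), and the recovery unit passes all n-butane, so n-butane in J = n-butane in E = 876.92 g/s.
butadiene in J: m_A = 1710×0.880 + (1−0.234)·(1−0.750)·m_A, so m_A = 1504.8/0.8085 = 1861.2 g/s.
E = (1−0.750)×1861.2 + 876.92 = 1342.2 g/s.
Recycle M = (1−0.234)×1342.2 = 1028.1 g/s.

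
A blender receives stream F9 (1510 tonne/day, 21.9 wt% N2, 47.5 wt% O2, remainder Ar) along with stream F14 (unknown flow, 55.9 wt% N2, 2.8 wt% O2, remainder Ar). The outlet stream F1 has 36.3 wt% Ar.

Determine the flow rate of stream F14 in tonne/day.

Let F14 be the unknown flow. Total out = 1510 + F14.
Ar balance: 462.06 + 0.413·F14 = 0.363·(1510 + F14)
(0.413 − 0.363)·F14 = 0.363×1510 − 462.06 = 86.07
F14 = 86.07 / 0.050 = 1721.4 tonne/day

1721 tonne/day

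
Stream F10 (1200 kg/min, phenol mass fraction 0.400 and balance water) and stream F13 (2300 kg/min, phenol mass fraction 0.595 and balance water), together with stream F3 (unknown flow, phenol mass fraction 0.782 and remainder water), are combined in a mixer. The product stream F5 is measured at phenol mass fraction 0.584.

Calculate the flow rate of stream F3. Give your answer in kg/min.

Let F3 be the unknown flow. Total out = 3500 + F3.
phenol balance: 1848.5 + 0.782·F3 = 0.584·(3500 + F3)
(0.782 − 0.584)·F3 = 0.584×3500 − 1848.5 = 195.5
F3 = 195.5 / 0.198 = 987.37 kg/min

987.4 kg/min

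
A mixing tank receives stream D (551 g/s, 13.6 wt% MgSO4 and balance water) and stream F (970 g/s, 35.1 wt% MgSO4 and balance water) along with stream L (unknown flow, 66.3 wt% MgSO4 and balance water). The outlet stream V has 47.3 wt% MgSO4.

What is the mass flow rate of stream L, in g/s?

1600 g/s

Let L be the unknown flow. Total out = 1521 + L.
MgSO4 balance: 415.41 + 0.663·L = 0.473·(1521 + L)
(0.663 − 0.473)·L = 0.473×1521 − 415.41 = 304.03
L = 304.03 / 0.190 = 1600.1 g/s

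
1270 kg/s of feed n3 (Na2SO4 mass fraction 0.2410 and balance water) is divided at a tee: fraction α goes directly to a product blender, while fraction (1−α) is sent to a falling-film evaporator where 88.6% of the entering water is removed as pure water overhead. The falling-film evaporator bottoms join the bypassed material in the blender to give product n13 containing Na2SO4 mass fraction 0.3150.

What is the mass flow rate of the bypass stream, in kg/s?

All 1270×0.241 = 306.07 kg/s of Na2SO4 reaches n13, so n13 = 306.07/0.315 = 971.65 kg/s and vapour = 298.35 kg/s.
The evaporator receives (1−α)·1270 of feed at 0.759 water and removes 0.886 of that water:
0.886×0.759×(1−α)×1270 = 298.35
(1−α) = 298.35/854.04 = 0.3493;  α = 0.6507.
Bypass flow = 0.6507×1270 = 826.34 kg/s.

826.3 kg/s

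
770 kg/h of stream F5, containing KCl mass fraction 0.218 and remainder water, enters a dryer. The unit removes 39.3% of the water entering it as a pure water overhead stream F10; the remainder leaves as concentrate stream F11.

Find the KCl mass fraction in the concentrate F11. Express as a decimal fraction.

0.315

KCl is not removed: 770×0.218 = 167.86 kg/h of KCl enters F11.
water entering = 770×0.782 = 602.14 kg/h; overhead removed = 0.393×602.14 = 236.64 kg/h.
Concentrate = 770 − 236.64 = 533.36 kg/h.
Mass fraction = 167.86/533.36 = 0.315.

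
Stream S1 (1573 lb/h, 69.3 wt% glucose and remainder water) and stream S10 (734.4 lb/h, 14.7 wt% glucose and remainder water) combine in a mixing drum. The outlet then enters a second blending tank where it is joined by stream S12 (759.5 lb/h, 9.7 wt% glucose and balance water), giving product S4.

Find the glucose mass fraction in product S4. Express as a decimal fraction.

0.415

Overall, product flow = 3066.9 lb/h.
glucose in = 1573×0.693 + 734.4×0.147 + 759.5×0.097 = 1271.7 lb/h.
glucose fraction in S4 = 0.415.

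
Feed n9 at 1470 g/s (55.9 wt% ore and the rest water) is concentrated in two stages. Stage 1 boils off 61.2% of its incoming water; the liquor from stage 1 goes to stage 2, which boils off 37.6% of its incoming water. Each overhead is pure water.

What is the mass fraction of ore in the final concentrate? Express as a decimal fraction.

0.840

water in feed = 1470×0.441 = 648.27 g/s.
After stage 1: water left = (1−0.612)×648.27 = 251.53; stream total = 1073.3 g/s.
After stage 2: water left = (1−0.376)×251.53 = 156.95; final concentrate = 978.68 g/s.
ore fraction = 821.73/978.68 = 0.840.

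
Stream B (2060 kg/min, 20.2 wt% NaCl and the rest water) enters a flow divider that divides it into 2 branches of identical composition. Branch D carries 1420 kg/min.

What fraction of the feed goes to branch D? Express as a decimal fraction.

0.689

Fraction to D = 1420/2060 = 0.6893.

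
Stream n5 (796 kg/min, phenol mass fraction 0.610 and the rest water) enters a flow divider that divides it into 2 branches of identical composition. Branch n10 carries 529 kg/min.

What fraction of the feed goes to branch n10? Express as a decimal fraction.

Fraction to n10 = 529/796 = 0.6646.

0.665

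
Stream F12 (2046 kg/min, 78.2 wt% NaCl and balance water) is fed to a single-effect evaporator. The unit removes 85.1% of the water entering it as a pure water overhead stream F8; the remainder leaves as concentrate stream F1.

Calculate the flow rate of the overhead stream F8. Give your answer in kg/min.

379.6 kg/min

water entering = 2046×0.218 = 446.03 kg/min; overhead removed = 0.851×446.03 = 379.57 kg/min.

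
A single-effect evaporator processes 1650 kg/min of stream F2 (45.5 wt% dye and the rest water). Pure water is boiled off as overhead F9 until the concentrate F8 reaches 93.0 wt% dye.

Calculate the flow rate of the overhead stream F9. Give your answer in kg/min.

dye is conserved: 1650×0.455 = 750.75 kg/min all reports to the concentrate.
Concentrate = 750.75/(target fraction) = 807.26 kg/min.
Overhead = 1650 − 807.26 = 842.74 kg/min.

842.7 kg/min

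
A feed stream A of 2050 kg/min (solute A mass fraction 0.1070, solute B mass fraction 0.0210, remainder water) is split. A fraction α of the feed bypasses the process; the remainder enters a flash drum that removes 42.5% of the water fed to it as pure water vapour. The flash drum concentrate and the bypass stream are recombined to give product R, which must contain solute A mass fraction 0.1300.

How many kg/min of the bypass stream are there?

All 2050×0.107 = 219.35 kg/min of solute A reaches R, so R = 219.35/0.130 = 1687.3 kg/min and vapour = 362.69 kg/min.
The evaporator receives (1−α)·2050 of feed at 0.872 water and removes 0.425 of that water:
0.425×0.872×(1−α)×2050 = 362.69
(1−α) = 362.69/759.73 = 0.4774;  α = 0.5226.
Bypass flow = 0.5226×2050 = 1071.3 kg/min.

1071 kg/min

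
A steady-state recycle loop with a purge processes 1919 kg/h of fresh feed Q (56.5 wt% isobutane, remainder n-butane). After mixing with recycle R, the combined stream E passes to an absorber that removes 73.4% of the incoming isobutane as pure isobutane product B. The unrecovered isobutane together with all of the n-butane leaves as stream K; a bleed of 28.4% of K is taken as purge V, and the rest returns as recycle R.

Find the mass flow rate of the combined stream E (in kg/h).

n-butane enters only via Q and leaves only via the purge: 1919×0.435 = 0.284×(n-butane in K), and the absorber passes all n-butane, so n-butane in E = n-butane in K = 2939.3 kg/h.
isobutane in E: m_A = 1919×0.565 + (1−0.284)·(1−0.734)·m_A, so m_A = 1084.2/0.8095 = 1339.3 kg/h.
E = 1339.3 + 2939.3 = 4278.6 kg/h.

4279 kg/h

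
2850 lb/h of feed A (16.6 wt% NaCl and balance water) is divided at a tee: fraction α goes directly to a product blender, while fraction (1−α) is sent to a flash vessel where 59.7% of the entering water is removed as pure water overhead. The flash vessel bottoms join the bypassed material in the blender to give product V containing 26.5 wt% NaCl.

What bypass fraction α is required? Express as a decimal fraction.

0.250

All 2850×0.166 = 473.1 lb/h of NaCl reaches V, so V = 473.1/0.265 = 1785.3 lb/h and vapour = 1064.7 lb/h.
The evaporator receives (1−α)·2850 of feed at 0.834 water and removes 0.597 of that water:
0.597×0.834×(1−α)×2850 = 1064.7
(1−α) = 1064.7/1419 = 0.7503;  α = 0.2497.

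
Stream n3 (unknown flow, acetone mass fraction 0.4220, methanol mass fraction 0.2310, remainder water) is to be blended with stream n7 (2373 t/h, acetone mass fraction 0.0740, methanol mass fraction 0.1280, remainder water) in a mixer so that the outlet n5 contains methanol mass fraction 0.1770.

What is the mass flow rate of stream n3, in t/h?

2153 t/h

Let n3 be the unknown flow. Total out = 2373 + n3.
methanol balance: 303.74 + 0.231·n3 = 0.177·(2373 + n3)
(0.231 − 0.177)·n3 = 0.177×2373 − 303.74 = 116.28
n3 = 116.28 / 0.054 = 2153.3 t/h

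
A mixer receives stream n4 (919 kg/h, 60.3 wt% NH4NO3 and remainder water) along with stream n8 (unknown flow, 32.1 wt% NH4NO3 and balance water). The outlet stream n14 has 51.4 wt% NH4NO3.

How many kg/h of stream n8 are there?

Let n8 be the unknown flow. Total out = 919 + n8.
NH4NO3 balance: 554.16 + 0.321·n8 = 0.514·(919 + n8)
(0.321 − 0.514)·n8 = 0.514×919 − 554.16 = -81.791
n8 = -81.791 / -0.193 = 423.79 kg/h

423.8 kg/h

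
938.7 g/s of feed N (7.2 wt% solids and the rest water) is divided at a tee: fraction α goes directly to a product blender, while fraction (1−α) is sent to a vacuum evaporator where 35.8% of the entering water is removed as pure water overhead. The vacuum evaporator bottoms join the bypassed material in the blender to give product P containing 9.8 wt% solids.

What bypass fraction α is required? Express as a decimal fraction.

0.201

All 938.7×0.072 = 67.586 g/s of solids reaches P, so P = 67.586/0.098 = 689.66 g/s and vapour = 249.04 g/s.
The evaporator receives (1−α)·938.7 of feed at 0.928 water and removes 0.358 of that water:
0.358×0.928×(1−α)×938.7 = 249.04
(1−α) = 249.04/311.86 = 0.7986;  α = 0.2014.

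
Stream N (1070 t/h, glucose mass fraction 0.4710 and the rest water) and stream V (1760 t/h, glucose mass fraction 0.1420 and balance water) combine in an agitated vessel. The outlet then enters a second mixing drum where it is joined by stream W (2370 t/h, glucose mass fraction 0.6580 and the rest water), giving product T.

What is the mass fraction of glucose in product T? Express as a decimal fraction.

0.4449

Overall, product flow = 5200 t/h.
glucose in = 1070×0.471 + 1760×0.142 + 2370×0.658 = 2313.3 t/h.
glucose fraction in T = 0.4449.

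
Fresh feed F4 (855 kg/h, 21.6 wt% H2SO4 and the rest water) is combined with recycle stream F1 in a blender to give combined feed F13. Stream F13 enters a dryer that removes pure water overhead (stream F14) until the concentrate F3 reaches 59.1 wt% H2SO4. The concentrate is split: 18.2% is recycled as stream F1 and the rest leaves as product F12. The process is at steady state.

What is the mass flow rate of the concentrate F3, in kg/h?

Overall H2SO4 balance (none leaves overhead): H2SO4 in fresh feed = H2SO4 in product, i.e. 855×0.216 = (1−0.182)·F3·0.591.
F3 = 184.68/(0.591×0.818) = 382.01 kg/h.

382 kg/h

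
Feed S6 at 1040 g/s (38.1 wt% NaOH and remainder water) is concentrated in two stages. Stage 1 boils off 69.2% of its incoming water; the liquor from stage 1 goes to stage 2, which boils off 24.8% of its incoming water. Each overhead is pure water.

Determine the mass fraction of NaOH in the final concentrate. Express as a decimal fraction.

water in feed = 1040×0.619 = 643.76 g/s.
After stage 1: water left = (1−0.692)×643.76 = 198.28; stream total = 594.52 g/s.
After stage 2: water left = (1−0.248)×198.28 = 149.11; final concentrate = 545.35 g/s.
NaOH fraction = 396.24/545.35 = 0.727.

0.727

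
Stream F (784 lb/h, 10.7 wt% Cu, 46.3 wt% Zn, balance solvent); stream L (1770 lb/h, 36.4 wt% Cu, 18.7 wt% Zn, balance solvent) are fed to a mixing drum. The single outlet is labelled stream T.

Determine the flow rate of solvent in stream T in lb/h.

1132 lb/h

solvent out = solvent in = 784×0.430 + 1770×0.449 = 1131.8 lb/h.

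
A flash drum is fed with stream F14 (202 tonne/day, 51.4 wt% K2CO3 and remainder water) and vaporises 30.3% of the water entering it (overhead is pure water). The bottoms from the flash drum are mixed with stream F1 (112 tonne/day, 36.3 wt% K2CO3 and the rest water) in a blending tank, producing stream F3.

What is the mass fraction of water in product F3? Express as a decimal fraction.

Vapour removed = 0.303×0.486×202 = 29.746 tonne/day; concentrate = 172.25 tonne/day.
water reaching the mixer = 68.426 (from concentrate) + 112×0.637 = 139.77 tonne/day.
Product flow = 172.25 + 112 = 284.25 tonne/day; water fraction = 0.4917.

0.4917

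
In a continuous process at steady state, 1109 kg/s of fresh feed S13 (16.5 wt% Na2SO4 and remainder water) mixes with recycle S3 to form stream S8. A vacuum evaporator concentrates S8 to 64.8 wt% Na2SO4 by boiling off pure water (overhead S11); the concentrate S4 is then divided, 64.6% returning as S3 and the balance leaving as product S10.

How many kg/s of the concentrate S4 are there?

Overall Na2SO4 balance (none leaves overhead): Na2SO4 in fresh feed = Na2SO4 in product, i.e. 1109×0.165 = (1−0.646)·S4·0.648.
S4 = 182.99/(0.648×0.354) = 797.7 kg/s.

797.7 kg/s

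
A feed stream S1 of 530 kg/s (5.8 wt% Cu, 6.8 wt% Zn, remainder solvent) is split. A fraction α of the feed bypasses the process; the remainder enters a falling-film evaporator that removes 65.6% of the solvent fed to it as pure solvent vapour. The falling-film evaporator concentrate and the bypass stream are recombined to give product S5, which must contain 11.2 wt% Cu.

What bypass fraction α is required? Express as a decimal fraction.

0.159

All 530×0.058 = 30.74 kg/s of Cu reaches S5, so S5 = 30.74/0.112 = 274.46 kg/s and vapour = 255.54 kg/s.
The evaporator receives (1−α)·530 of feed at 0.874 solvent and removes 0.656 of that solvent:
0.656×0.874×(1−α)×530 = 255.54
(1−α) = 255.54/303.87 = 0.8409;  α = 0.1591.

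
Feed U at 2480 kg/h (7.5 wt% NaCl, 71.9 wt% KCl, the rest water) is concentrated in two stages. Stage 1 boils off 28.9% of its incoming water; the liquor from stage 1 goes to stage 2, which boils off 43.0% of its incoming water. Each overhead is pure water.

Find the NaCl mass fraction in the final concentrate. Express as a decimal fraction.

0.0855

water in feed = 2480×0.206 = 510.88 kg/h.
After stage 1: water left = (1−0.289)×510.88 = 363.24; stream total = 2332.4 kg/h.
After stage 2: water left = (1−0.430)×363.24 = 207.04; final concentrate = 2176.2 kg/h.
NaCl fraction = 186/2176.2 = 0.0855.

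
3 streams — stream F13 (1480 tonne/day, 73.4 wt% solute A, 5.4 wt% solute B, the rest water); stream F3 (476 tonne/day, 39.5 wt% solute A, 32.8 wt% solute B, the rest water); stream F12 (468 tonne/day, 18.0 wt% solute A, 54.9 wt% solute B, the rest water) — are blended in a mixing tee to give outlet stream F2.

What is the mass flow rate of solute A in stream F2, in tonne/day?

solute A out = solute A in = 1480×0.734 + 476×0.395 + 468×0.180 = 1358.6 tonne/day.

1359 tonne/day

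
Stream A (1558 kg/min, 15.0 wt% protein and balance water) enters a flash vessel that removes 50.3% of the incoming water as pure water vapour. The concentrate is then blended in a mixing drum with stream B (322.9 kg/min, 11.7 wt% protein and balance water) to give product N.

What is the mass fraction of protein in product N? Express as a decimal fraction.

Vapour removed = 0.503×0.850×1558 = 666.12 kg/min; concentrate = 891.88 kg/min.
protein reaching the mixer = 233.7 (from concentrate) + 322.9×0.117 = 271.48 kg/min.
Product flow = 891.88 + 322.9 = 1214.8 kg/min; protein fraction = 0.223.

0.223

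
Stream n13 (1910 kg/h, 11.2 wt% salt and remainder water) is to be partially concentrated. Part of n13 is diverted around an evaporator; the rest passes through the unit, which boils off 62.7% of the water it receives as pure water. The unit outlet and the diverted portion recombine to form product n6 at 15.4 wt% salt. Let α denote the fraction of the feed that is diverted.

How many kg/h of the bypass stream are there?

All 1910×0.112 = 213.92 kg/h of salt reaches n6, so n6 = 213.92/0.154 = 1389.1 kg/h and vapour = 520.91 kg/h.
The evaporator receives (1−α)·1910 of feed at 0.888 water and removes 0.627 of that water:
0.627×0.888×(1−α)×1910 = 520.91
(1−α) = 520.91/1063.4 = 0.4898;  α = 0.5102.
Bypass flow = 0.5102×1910 = 974.42 kg/h.

974.4 kg/h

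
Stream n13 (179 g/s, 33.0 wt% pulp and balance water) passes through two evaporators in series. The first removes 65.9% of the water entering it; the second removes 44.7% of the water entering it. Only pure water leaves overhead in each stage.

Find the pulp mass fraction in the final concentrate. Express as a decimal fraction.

0.723

water in feed = 179×0.670 = 119.93 g/s.
After stage 1: water left = (1−0.659)×119.93 = 40.896; stream total = 99.966 g/s.
After stage 2: water left = (1−0.447)×40.896 = 22.616; final concentrate = 81.686 g/s.
pulp fraction = 59.07/81.686 = 0.723.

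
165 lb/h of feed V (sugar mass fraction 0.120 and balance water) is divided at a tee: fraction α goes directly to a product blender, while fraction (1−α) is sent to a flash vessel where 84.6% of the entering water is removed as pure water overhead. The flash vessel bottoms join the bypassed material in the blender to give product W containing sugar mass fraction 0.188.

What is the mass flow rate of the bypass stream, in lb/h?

84.84 lb/h

All 165×0.120 = 19.8 lb/h of sugar reaches W, so W = 19.8/0.188 = 105.32 lb/h and vapour = 59.681 lb/h.
The evaporator receives (1−α)·165 of feed at 0.880 water and removes 0.846 of that water:
0.846×0.880×(1−α)×165 = 59.681
(1−α) = 59.681/122.84 = 0.4858;  α = 0.5142.
Bypass flow = 0.5142×165 = 84.836 lb/h.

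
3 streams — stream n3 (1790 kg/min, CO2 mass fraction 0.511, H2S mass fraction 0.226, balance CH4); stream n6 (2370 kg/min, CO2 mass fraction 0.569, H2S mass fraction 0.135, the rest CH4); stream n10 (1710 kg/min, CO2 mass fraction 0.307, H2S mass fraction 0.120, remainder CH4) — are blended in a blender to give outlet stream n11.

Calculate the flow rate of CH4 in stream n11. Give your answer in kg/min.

CH4 out = CH4 in = 1790×0.263 + 2370×0.296 + 1710×0.573 = 2152.1 kg/min.

2152 kg/min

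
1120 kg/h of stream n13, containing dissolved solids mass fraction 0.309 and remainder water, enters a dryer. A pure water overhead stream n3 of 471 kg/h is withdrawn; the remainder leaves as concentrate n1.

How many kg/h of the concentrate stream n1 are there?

649 kg/h

Concentrate = 1120 − 471 = 649 kg/h.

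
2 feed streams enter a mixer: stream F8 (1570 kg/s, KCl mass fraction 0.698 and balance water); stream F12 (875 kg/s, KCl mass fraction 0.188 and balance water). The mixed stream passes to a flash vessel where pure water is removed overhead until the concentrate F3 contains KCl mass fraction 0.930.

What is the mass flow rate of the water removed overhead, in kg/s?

1090 kg/s

KCl entering = 1570×0.698 + 875×0.188 = 1260.4 kg/s.
All KCl reports to F3, so F3 = 1260.4/0.930 = 1355.2 kg/s.
Total feed = 2445 kg/s; overhead = 2445 − 1355.2 = 1089.8 kg/s.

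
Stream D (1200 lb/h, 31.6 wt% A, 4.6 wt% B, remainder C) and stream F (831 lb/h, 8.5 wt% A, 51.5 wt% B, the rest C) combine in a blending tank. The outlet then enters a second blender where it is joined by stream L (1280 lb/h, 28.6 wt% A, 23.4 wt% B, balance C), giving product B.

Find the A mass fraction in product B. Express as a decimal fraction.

0.2464

Overall, product flow = 3311 lb/h.
A in = 1200×0.316 + 831×0.085 + 1280×0.286 = 815.91 lb/h.
A fraction in B = 0.2464.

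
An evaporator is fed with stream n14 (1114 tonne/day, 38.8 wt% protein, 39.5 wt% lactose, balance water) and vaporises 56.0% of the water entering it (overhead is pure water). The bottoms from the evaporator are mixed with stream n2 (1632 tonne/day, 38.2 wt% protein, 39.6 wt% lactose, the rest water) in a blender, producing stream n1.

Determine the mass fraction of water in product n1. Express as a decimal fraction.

Vapour removed = 0.560×0.217×1114 = 135.37 tonne/day; concentrate = 978.63 tonne/day.
water reaching the mixer = 106.36 (from concentrate) + 1632×0.222 = 468.67 tonne/day.
Product flow = 978.63 + 1632 = 2610.6 tonne/day; water fraction = 0.180.

0.180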